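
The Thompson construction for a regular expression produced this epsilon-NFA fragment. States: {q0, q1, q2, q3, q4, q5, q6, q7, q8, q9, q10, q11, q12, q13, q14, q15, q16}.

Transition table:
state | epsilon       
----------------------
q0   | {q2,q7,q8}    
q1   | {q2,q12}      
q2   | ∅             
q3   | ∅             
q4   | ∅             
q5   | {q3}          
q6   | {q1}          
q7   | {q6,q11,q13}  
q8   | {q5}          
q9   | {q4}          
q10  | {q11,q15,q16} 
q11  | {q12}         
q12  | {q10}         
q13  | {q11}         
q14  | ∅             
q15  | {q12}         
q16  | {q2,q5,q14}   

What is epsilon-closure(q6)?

{q1, q2, q3, q5, q6, q10, q11, q12, q14, q15, q16}

Start with {q6}.
From q6 via epsilon: add q1.
From q1 via epsilon: add q2, q12.
From q12 via epsilon: add q10.
From q10 via epsilon: add q11, q15, q16.
From q16 via epsilon: add q5, q14.
From q5 via epsilon: add q3.
No new states can be added; the closed set is {q1, q2, q3, q5, q6, q10, q11, q12, q14, q15, q16}.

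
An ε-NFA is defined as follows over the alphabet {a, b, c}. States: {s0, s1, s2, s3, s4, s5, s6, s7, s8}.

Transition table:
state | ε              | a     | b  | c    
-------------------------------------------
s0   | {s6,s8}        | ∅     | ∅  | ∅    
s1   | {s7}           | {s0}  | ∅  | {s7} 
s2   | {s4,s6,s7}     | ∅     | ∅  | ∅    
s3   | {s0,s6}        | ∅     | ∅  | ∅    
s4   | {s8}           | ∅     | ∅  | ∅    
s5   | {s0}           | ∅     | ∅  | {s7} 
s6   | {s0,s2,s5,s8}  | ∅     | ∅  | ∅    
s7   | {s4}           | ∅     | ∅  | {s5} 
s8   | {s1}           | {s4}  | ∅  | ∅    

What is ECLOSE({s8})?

Start with {s8}.
From s8 via ε: add s1.
From s1 via ε: add s7.
From s7 via ε: add s4.
No new states can be added; the closed set is {s1, s4, s7, s8}.

{s1, s4, s7, s8}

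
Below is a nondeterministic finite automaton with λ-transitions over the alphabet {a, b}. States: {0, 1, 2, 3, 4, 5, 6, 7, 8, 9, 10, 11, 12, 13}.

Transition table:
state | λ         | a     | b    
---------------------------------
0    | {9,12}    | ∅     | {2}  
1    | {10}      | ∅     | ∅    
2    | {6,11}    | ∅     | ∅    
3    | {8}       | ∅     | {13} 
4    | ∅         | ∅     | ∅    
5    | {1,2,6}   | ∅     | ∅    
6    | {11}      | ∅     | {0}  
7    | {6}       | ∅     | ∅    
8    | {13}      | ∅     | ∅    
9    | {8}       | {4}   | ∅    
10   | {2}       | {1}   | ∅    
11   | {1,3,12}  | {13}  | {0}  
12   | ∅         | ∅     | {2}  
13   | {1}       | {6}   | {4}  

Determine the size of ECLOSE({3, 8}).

9

Start with {3, 8}.
From 8 via λ: add 13.
From 13 via λ: add 1.
From 1 via λ: add 10.
From 10 via λ: add 2.
From 2 via λ: add 6, 11.
From 11 via λ: add 12.
λ-closure = {1, 2, 3, 6, 8, 10, 11, 12, 13}, which has 9 states.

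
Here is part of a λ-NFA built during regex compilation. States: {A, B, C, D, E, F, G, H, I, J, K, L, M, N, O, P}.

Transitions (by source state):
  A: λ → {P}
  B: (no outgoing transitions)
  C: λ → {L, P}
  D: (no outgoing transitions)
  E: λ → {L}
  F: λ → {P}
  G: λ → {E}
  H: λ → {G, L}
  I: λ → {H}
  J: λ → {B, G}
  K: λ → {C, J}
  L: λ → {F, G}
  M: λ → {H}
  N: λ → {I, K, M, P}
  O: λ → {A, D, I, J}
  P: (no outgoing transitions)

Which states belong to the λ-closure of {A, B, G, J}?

{A, B, E, F, G, J, L, P}

Start with {A, B, G, J}.
From A via λ: add P.
From G via λ: add E.
From E via λ: add L.
From L via λ: add F.
No new states can be added; the closed set is {A, B, E, F, G, J, L, P}.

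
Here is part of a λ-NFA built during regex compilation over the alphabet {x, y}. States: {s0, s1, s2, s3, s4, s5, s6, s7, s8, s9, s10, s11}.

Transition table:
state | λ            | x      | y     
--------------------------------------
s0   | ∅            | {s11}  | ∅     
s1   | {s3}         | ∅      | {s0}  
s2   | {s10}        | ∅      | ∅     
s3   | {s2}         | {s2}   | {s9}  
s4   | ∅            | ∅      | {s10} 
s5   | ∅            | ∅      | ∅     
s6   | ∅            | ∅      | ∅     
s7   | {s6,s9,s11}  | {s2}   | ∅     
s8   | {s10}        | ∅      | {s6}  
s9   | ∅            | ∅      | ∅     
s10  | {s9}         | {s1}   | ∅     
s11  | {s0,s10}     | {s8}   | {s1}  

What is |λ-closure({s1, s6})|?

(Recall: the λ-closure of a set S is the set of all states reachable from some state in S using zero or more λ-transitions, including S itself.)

Start with {s1, s6}.
From s1 via λ: add s3.
From s3 via λ: add s2.
From s2 via λ: add s10.
From s10 via λ: add s9.
λ-closure = {s1, s2, s3, s6, s9, s10}, which has 6 states.

6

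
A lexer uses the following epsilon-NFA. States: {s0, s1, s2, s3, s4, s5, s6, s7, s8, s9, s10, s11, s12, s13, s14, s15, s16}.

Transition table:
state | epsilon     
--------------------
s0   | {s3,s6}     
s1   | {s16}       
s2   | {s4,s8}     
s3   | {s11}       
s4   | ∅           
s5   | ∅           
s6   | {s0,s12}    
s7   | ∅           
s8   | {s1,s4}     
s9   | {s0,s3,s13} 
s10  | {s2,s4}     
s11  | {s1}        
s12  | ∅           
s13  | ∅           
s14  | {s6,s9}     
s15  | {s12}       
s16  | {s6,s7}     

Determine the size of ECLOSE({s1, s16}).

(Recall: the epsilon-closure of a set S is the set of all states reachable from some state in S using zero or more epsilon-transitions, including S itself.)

Start with {s1, s16}.
From s16 via epsilon: add s6, s7.
From s6 via epsilon: add s0, s12.
From s0 via epsilon: add s3.
From s3 via epsilon: add s11.
epsilon-closure = {s0, s1, s3, s6, s7, s11, s12, s16}, which has 8 states.

8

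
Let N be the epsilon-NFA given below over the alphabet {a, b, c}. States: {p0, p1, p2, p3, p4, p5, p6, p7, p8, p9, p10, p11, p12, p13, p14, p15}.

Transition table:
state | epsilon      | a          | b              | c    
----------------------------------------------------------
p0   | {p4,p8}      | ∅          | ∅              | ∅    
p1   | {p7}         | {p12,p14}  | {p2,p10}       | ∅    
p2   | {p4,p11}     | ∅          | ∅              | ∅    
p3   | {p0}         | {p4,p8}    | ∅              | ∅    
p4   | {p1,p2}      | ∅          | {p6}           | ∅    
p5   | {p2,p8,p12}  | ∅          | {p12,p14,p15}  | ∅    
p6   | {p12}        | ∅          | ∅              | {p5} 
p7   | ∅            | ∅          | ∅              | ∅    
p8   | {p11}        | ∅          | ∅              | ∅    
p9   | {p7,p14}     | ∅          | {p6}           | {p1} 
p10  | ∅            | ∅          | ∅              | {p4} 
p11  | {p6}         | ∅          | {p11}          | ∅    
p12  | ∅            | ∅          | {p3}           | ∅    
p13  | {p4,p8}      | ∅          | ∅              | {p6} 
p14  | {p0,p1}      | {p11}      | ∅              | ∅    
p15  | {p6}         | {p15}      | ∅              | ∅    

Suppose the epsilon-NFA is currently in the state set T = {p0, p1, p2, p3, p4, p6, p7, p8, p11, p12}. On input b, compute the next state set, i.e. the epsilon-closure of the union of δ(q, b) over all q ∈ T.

{p0, p1, p2, p3, p4, p6, p7, p8, p10, p11, p12}

p1 on b → {p2, p10}.
p4 on b → {p6}.
p11 on b → {p11}.
p12 on b → {p3}.
No b-transition from p0, p2, p3, p6, p7, p8.
Union after reading b: {p2, p3, p6, p10, p11}.
Now take the epsilon-closure:
From p2 via epsilon: add p4.
From p3 via epsilon: add p0.
From p6 via epsilon: add p12.
From p0 via epsilon: add p8.
From p4 via epsilon: add p1.
From p1 via epsilon: add p7.
No new states can be added; the closed set is {p0, p1, p2, p3, p4, p6, p7, p8, p10, p11, p12}.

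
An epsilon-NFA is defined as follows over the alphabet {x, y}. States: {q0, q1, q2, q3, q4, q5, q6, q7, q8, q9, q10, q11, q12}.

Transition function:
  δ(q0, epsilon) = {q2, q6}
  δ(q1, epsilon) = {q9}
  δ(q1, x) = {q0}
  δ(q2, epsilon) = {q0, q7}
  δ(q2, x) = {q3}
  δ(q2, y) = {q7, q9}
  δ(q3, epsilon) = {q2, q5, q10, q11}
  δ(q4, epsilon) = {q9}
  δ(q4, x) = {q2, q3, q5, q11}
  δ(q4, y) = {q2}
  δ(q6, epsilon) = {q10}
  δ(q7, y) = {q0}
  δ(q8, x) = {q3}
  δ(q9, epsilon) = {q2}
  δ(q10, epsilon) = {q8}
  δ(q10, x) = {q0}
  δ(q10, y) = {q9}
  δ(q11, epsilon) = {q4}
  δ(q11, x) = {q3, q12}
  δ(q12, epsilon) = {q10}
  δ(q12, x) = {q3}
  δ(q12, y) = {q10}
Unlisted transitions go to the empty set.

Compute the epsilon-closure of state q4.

Start with {q4}.
From q4 via epsilon: add q9.
From q9 via epsilon: add q2.
From q2 via epsilon: add q0, q7.
From q0 via epsilon: add q6.
From q6 via epsilon: add q10.
From q10 via epsilon: add q8.
No new states can be added; the closed set is {q0, q2, q4, q6, q7, q8, q9, q10}.

{q0, q2, q4, q6, q7, q8, q9, q10}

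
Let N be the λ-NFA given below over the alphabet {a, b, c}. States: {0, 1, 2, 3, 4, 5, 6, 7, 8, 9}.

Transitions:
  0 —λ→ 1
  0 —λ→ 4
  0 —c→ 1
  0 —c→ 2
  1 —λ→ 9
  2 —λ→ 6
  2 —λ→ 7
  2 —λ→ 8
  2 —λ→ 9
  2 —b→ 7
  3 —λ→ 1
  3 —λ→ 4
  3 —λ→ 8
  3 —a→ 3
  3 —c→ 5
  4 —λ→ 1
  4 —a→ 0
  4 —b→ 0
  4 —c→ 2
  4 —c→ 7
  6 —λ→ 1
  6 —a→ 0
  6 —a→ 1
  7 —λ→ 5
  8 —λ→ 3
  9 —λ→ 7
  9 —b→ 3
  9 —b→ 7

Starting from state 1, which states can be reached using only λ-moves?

{1, 5, 7, 9}

Start with {1}.
From 1 via λ: add 9.
From 9 via λ: add 7.
From 7 via λ: add 5.
No new states can be added; the closed set is {1, 5, 7, 9}.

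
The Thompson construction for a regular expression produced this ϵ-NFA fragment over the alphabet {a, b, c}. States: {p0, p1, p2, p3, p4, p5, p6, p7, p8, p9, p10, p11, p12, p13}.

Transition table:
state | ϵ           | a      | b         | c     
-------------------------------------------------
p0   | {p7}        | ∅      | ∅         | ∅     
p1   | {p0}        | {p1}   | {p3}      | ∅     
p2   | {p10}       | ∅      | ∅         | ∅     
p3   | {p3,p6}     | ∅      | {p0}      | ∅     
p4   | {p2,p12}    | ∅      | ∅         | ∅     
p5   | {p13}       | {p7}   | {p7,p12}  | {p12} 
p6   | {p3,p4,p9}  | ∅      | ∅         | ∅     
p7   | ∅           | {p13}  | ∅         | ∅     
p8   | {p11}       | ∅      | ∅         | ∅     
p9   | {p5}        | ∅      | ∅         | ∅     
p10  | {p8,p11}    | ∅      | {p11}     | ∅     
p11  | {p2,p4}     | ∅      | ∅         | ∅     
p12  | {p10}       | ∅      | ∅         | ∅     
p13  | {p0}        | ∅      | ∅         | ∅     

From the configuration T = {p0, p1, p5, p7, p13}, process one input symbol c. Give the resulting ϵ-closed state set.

p5 on c → {p12}.
No c-transition from p0, p1, p7, p13.
Union after reading c: {p12}.
Now take the ϵ-closure:
From p12 via ϵ: add p10.
From p10 via ϵ: add p8, p11.
From p11 via ϵ: add p2, p4.
No new states can be added; the closed set is {p2, p4, p8, p10, p11, p12}.

{p2, p4, p8, p10, p11, p12}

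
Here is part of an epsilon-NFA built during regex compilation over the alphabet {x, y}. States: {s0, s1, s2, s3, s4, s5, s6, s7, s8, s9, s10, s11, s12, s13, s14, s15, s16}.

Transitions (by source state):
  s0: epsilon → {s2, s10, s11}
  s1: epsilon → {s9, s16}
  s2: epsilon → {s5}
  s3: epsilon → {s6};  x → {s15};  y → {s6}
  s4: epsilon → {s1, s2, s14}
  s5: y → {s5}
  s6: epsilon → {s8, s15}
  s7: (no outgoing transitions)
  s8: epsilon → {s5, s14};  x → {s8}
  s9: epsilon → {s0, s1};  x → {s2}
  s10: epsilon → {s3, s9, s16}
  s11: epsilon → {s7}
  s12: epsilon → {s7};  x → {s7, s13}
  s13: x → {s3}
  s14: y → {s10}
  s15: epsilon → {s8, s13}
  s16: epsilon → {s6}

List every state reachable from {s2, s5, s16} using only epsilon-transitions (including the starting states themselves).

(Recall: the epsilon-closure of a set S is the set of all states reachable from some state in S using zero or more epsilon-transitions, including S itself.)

{s2, s5, s6, s8, s13, s14, s15, s16}

Start with {s2, s5, s16}.
From s16 via epsilon: add s6.
From s6 via epsilon: add s8, s15.
From s8 via epsilon: add s14.
From s15 via epsilon: add s13.
No new states can be added; the closed set is {s2, s5, s6, s8, s13, s14, s15, s16}.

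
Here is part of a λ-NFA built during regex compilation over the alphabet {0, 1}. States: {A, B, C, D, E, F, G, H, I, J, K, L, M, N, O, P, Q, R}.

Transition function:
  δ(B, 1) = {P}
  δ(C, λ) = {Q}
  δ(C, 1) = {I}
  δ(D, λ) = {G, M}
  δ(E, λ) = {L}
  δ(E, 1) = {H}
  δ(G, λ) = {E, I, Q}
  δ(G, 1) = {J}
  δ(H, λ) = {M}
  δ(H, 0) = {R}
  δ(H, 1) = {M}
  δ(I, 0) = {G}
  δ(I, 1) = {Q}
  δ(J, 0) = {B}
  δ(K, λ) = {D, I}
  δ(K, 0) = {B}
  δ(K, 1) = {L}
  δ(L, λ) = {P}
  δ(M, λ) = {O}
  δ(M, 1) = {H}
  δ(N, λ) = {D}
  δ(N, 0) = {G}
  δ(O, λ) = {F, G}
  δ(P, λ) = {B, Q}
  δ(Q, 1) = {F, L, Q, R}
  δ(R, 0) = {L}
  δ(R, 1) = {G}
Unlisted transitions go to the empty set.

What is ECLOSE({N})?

{B, D, E, F, G, I, L, M, N, O, P, Q}

Start with {N}.
From N via λ: add D.
From D via λ: add G, M.
From G via λ: add E, I, Q.
From M via λ: add O.
From E via λ: add L.
From O via λ: add F.
From L via λ: add P.
From P via λ: add B.
No new states can be added; the closed set is {B, D, E, F, G, I, L, M, N, O, P, Q}.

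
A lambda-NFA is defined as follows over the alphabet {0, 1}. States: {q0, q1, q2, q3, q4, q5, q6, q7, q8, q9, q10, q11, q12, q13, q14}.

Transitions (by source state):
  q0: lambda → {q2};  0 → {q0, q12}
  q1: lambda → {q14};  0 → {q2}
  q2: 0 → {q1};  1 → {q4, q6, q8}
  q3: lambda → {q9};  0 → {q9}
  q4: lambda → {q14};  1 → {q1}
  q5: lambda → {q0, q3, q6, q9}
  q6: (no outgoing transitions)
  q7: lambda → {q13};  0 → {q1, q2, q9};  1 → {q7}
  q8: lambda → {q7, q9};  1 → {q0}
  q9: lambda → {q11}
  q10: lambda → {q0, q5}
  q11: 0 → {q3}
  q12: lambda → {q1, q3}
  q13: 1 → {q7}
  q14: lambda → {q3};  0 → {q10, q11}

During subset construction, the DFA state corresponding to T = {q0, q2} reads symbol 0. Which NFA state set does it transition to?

q0 on 0 → {q0, q12}.
q2 on 0 → {q1}.
Union after reading 0: {q0, q1, q12}.
Now take the lambda-closure:
From q0 via lambda: add q2.
From q1 via lambda: add q14.
From q12 via lambda: add q3.
From q3 via lambda: add q9.
From q9 via lambda: add q11.
No new states can be added; the closed set is {q0, q1, q2, q3, q9, q11, q12, q14}.

{q0, q1, q2, q3, q9, q11, q12, q14}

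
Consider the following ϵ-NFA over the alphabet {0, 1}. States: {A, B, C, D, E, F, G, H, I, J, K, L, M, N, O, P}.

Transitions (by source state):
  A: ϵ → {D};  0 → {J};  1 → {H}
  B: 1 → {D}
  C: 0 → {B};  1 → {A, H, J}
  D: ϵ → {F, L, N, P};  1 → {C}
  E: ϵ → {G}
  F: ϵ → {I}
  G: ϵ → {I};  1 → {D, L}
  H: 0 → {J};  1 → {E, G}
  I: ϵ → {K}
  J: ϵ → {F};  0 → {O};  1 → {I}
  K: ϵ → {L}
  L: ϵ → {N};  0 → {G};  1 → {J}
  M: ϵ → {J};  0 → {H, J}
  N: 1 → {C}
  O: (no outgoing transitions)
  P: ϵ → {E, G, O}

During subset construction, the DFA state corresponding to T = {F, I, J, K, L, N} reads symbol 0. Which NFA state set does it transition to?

{G, I, K, L, N, O}

J on 0 → {O}.
L on 0 → {G}.
No 0-transition from F, I, K, N.
Union after reading 0: {G, O}.
Now take the ϵ-closure:
From G via ϵ: add I.
From I via ϵ: add K.
From K via ϵ: add L.
From L via ϵ: add N.
No new states can be added; the closed set is {G, I, K, L, N, O}.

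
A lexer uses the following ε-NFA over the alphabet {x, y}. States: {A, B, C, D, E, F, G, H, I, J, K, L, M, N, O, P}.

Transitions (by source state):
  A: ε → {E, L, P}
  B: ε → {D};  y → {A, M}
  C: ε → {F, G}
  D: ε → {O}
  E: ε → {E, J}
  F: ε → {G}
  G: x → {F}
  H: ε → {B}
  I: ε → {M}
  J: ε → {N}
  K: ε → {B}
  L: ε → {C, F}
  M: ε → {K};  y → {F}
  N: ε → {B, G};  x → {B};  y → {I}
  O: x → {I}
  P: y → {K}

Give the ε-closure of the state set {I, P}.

{B, D, I, K, M, O, P}

Start with {I, P}.
From I via ε: add M.
From M via ε: add K.
From K via ε: add B.
From B via ε: add D.
From D via ε: add O.
No new states can be added; the closed set is {B, D, I, K, M, O, P}.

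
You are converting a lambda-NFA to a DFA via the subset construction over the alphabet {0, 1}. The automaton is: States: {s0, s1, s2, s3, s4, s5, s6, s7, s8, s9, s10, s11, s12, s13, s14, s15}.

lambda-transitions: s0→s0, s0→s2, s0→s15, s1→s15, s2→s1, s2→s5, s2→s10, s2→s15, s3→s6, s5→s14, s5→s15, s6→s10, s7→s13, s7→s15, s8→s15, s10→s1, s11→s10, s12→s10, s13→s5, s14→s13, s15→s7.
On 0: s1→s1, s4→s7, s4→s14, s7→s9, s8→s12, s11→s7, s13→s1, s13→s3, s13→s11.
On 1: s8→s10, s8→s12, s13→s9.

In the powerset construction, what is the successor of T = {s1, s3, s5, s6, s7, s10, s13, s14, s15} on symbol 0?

{s1, s3, s5, s6, s7, s9, s10, s11, s13, s14, s15}

s1 on 0 → {s1}.
s7 on 0 → {s9}.
s13 on 0 → {s1, s3, s11}.
No 0-transition from s3, s5, s6, s10, s14, s15.
Union after reading 0: {s1, s3, s9, s11}.
Now take the lambda-closure:
From s1 via lambda: add s15.
From s3 via lambda: add s6.
From s11 via lambda: add s10.
From s15 via lambda: add s7.
From s7 via lambda: add s13.
From s13 via lambda: add s5.
From s5 via lambda: add s14.
No new states can be added; the closed set is {s1, s3, s5, s6, s7, s9, s10, s11, s13, s14, s15}.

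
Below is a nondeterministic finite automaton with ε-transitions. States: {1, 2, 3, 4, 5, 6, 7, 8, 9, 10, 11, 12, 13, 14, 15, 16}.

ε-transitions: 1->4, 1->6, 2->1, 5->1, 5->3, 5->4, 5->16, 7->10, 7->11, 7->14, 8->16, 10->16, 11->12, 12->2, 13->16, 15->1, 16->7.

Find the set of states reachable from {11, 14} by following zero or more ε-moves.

{1, 2, 4, 6, 11, 12, 14}

Start with {11, 14}.
From 11 via ε: add 12.
From 12 via ε: add 2.
From 2 via ε: add 1.
From 1 via ε: add 4, 6.
No new states can be added; the closed set is {1, 2, 4, 6, 11, 12, 14}.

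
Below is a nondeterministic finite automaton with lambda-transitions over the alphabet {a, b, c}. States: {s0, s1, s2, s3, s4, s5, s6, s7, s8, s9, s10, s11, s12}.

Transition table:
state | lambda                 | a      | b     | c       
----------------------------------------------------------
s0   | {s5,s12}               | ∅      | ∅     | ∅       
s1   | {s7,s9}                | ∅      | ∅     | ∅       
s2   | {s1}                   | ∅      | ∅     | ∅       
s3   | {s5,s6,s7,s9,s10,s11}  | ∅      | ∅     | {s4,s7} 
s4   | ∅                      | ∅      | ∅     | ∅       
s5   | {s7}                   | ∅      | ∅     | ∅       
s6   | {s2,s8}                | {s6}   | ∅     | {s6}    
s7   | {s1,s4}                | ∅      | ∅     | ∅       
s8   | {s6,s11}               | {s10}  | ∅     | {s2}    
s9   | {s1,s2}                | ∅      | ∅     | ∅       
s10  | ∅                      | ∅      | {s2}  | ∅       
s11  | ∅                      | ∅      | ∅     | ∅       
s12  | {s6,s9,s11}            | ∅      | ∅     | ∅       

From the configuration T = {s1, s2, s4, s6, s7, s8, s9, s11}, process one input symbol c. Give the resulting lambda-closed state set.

s6 on c → {s6}.
s8 on c → {s2}.
No c-transition from s1, s2, s4, s7, s9, s11.
Union after reading c: {s2, s6}.
Now take the lambda-closure:
From s2 via lambda: add s1.
From s6 via lambda: add s8.
From s1 via lambda: add s7, s9.
From s8 via lambda: add s11.
From s7 via lambda: add s4.
No new states can be added; the closed set is {s1, s2, s4, s6, s7, s8, s9, s11}.

{s1, s2, s4, s6, s7, s8, s9, s11}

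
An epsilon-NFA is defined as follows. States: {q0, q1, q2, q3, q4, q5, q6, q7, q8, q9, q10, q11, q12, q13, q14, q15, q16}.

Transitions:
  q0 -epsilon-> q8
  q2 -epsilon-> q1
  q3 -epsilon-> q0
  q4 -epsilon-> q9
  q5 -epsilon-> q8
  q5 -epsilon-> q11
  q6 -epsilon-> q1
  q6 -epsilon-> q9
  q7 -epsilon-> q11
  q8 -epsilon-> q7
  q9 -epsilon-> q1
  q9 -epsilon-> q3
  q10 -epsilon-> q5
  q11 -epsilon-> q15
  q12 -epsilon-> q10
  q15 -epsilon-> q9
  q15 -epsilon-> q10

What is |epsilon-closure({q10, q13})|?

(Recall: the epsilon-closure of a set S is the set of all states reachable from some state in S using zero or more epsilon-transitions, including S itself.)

11

Start with {q10, q13}.
From q10 via epsilon: add q5.
From q5 via epsilon: add q8, q11.
From q8 via epsilon: add q7.
From q11 via epsilon: add q15.
From q15 via epsilon: add q9.
From q9 via epsilon: add q1, q3.
From q3 via epsilon: add q0.
epsilon-closure = {q0, q1, q3, q5, q7, q8, q9, q10, q11, q13, q15}, which has 11 states.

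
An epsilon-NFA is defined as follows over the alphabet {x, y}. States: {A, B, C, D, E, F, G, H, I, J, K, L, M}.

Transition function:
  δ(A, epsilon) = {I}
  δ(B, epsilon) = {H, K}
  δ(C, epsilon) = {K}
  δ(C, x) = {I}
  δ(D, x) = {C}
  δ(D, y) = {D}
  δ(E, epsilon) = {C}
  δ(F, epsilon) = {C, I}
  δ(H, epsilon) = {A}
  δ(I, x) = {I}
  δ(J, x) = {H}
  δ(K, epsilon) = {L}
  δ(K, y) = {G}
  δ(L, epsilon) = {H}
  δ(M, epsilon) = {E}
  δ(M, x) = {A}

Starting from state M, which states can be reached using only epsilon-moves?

{A, C, E, H, I, K, L, M}

Start with {M}.
From M via epsilon: add E.
From E via epsilon: add C.
From C via epsilon: add K.
From K via epsilon: add L.
From L via epsilon: add H.
From H via epsilon: add A.
From A via epsilon: add I.
No new states can be added; the closed set is {A, C, E, H, I, K, L, M}.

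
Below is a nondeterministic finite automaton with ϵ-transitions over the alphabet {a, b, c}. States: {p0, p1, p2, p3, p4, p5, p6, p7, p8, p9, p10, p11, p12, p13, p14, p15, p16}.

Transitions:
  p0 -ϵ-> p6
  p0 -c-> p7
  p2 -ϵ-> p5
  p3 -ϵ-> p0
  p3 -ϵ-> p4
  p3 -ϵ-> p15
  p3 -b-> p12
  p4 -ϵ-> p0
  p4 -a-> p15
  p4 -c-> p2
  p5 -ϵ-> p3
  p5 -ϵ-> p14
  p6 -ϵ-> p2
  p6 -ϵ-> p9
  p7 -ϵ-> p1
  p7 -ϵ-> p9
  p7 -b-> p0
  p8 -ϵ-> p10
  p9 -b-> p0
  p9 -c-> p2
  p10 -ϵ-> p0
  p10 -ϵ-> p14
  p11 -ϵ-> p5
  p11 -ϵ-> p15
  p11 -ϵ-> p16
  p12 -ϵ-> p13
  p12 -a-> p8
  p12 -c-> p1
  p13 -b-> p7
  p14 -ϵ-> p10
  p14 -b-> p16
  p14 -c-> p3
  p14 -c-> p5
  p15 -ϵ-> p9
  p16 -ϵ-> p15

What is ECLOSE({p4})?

{p0, p2, p3, p4, p5, p6, p9, p10, p14, p15}

Start with {p4}.
From p4 via ϵ: add p0.
From p0 via ϵ: add p6.
From p6 via ϵ: add p2, p9.
From p2 via ϵ: add p5.
From p5 via ϵ: add p3, p14.
From p3 via ϵ: add p15.
From p14 via ϵ: add p10.
No new states can be added; the closed set is {p0, p2, p3, p4, p5, p6, p9, p10, p14, p15}.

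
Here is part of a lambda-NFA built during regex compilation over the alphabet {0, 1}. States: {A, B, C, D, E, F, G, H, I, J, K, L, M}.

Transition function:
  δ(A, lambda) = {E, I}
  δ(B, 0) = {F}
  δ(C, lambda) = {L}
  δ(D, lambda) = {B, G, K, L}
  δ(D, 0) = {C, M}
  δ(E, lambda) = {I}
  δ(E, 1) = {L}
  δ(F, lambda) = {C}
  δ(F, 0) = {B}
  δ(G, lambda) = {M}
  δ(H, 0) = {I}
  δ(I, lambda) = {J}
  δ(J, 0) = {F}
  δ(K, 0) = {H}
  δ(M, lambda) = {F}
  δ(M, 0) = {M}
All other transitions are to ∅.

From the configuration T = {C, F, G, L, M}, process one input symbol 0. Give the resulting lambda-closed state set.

F on 0 → {B}.
M on 0 → {M}.
No 0-transition from C, G, L.
Union after reading 0: {B, M}.
Now take the lambda-closure:
From M via lambda: add F.
From F via lambda: add C.
From C via lambda: add L.
No new states can be added; the closed set is {B, C, F, L, M}.

{B, C, F, L, M}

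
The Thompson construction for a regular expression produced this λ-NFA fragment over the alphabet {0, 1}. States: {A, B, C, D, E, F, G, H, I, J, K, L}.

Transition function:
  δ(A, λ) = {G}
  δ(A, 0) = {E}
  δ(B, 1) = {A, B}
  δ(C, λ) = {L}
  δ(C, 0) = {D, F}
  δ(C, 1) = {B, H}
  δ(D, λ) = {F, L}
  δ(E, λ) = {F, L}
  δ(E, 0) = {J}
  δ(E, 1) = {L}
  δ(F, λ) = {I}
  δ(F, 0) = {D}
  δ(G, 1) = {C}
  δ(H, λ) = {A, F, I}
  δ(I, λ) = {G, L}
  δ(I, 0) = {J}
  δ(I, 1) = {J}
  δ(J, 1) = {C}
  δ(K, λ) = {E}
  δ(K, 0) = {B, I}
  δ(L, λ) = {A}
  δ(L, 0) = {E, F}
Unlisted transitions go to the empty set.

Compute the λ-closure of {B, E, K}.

{A, B, E, F, G, I, K, L}

Start with {B, E, K}.
From E via λ: add F, L.
From F via λ: add I.
From L via λ: add A.
From A via λ: add G.
No new states can be added; the closed set is {A, B, E, F, G, I, K, L}.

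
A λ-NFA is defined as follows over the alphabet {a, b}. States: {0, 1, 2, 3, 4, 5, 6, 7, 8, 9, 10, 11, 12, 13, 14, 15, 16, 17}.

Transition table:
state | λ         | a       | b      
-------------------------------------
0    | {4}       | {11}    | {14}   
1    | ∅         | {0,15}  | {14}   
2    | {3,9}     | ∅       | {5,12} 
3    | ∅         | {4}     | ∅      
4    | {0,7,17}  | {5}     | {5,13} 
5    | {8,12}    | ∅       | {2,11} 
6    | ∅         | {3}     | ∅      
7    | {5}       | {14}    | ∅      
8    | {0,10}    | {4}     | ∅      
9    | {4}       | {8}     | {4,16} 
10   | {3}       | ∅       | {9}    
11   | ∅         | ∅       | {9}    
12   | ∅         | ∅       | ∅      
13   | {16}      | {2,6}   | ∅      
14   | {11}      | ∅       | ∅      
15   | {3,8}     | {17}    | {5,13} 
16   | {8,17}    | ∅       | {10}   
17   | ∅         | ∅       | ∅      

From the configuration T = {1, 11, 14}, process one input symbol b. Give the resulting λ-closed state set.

1 on b → {14}.
11 on b → {9}.
No b-transition from 14.
Union after reading b: {9, 14}.
Now take the λ-closure:
From 9 via λ: add 4.
From 14 via λ: add 11.
From 4 via λ: add 0, 7, 17.
From 7 via λ: add 5.
From 5 via λ: add 8, 12.
From 8 via λ: add 10.
From 10 via λ: add 3.
No new states can be added; the closed set is {0, 3, 4, 5, 7, 8, 9, 10, 11, 12, 14, 17}.

{0, 3, 4, 5, 7, 8, 9, 10, 11, 12, 14, 17}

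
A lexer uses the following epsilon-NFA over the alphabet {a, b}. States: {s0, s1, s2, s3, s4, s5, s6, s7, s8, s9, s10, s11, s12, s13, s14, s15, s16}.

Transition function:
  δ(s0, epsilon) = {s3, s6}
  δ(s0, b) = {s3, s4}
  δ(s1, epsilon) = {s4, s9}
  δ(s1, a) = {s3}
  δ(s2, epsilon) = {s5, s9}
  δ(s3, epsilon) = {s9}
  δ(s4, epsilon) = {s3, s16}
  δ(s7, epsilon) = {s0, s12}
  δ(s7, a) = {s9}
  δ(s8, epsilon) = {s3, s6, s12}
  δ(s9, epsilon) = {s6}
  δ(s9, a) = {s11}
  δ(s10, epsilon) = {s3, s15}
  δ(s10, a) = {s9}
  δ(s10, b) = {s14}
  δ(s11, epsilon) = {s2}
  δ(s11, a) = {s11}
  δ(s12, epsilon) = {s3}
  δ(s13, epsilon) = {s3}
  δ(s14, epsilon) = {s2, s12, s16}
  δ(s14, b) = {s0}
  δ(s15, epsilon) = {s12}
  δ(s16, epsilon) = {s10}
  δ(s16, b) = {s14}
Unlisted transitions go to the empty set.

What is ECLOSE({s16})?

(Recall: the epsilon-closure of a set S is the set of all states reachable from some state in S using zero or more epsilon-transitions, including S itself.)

{s3, s6, s9, s10, s12, s15, s16}

Start with {s16}.
From s16 via epsilon: add s10.
From s10 via epsilon: add s3, s15.
From s3 via epsilon: add s9.
From s15 via epsilon: add s12.
From s9 via epsilon: add s6.
No new states can be added; the closed set is {s3, s6, s9, s10, s12, s15, s16}.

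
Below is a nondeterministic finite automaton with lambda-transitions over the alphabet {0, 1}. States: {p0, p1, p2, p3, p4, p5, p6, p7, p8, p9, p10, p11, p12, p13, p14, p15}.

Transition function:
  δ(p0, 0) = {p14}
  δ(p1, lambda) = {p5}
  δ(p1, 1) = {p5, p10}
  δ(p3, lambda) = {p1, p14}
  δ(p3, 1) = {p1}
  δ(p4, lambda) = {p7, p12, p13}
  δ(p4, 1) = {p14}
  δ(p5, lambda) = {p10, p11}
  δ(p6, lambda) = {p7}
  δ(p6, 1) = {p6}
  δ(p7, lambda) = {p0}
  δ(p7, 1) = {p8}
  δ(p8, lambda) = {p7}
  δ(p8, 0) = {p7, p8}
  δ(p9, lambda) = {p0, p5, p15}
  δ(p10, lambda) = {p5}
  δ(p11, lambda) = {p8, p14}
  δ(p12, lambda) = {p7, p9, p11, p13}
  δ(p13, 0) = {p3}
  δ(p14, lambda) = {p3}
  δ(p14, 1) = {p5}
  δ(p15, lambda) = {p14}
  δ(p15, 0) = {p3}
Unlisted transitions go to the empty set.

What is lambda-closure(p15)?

Start with {p15}.
From p15 via lambda: add p14.
From p14 via lambda: add p3.
From p3 via lambda: add p1.
From p1 via lambda: add p5.
From p5 via lambda: add p10, p11.
From p11 via lambda: add p8.
From p8 via lambda: add p7.
From p7 via lambda: add p0.
No new states can be added; the closed set is {p0, p1, p3, p5, p7, p8, p10, p11, p14, p15}.

{p0, p1, p3, p5, p7, p8, p10, p11, p14, p15}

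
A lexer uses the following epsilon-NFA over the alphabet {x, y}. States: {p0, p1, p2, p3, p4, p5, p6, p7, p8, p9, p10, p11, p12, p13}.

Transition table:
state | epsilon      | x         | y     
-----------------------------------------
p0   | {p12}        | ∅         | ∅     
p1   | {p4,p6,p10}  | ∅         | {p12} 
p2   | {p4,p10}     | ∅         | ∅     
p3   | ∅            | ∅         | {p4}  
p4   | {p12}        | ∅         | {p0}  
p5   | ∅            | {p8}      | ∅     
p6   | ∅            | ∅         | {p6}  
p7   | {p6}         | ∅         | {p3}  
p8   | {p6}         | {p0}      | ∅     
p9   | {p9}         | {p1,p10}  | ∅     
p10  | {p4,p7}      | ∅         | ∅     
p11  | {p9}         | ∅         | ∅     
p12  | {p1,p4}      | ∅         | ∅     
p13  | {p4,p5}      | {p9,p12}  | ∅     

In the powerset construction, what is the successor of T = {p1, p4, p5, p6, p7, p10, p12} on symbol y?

{p0, p1, p3, p4, p6, p7, p10, p12}

p1 on y → {p12}.
p4 on y → {p0}.
p6 on y → {p6}.
p7 on y → {p3}.
No y-transition from p5, p10, p12.
Union after reading y: {p0, p3, p6, p12}.
Now take the epsilon-closure:
From p12 via epsilon: add p1, p4.
From p1 via epsilon: add p10.
From p10 via epsilon: add p7.
No new states can be added; the closed set is {p0, p1, p3, p4, p6, p7, p10, p12}.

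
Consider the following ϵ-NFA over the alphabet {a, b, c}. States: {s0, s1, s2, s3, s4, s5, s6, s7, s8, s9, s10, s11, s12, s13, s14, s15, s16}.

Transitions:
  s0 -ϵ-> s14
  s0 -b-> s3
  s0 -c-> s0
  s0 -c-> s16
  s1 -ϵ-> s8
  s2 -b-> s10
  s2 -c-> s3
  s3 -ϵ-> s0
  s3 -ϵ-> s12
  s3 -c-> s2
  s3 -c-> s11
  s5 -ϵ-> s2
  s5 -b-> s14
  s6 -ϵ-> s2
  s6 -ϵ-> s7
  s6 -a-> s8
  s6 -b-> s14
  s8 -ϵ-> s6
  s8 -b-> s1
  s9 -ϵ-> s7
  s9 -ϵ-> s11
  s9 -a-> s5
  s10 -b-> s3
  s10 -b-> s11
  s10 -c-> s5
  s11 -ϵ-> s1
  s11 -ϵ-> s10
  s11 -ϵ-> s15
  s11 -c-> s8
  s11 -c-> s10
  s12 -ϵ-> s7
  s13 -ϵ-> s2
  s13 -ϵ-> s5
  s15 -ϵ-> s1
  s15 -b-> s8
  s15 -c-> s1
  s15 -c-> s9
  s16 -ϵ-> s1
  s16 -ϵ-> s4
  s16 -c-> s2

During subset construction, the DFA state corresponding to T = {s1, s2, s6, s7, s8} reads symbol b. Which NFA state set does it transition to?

{s1, s2, s6, s7, s8, s10, s14}

s2 on b → {s10}.
s6 on b → {s14}.
s8 on b → {s1}.
No b-transition from s1, s7.
Union after reading b: {s1, s10, s14}.
Now take the ϵ-closure:
From s1 via ϵ: add s8.
From s8 via ϵ: add s6.
From s6 via ϵ: add s2, s7.
No new states can be added; the closed set is {s1, s2, s6, s7, s8, s10, s14}.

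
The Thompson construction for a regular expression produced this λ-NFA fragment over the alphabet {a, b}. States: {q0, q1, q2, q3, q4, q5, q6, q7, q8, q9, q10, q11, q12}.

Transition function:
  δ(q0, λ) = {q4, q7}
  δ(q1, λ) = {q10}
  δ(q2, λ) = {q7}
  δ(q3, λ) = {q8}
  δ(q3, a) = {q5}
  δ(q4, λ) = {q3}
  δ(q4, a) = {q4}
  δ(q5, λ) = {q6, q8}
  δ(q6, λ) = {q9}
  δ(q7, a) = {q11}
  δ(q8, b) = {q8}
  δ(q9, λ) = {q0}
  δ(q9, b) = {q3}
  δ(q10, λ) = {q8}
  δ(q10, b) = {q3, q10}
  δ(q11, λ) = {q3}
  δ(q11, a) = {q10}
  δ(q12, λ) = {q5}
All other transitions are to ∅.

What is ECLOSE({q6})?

Start with {q6}.
From q6 via λ: add q9.
From q9 via λ: add q0.
From q0 via λ: add q4, q7.
From q4 via λ: add q3.
From q3 via λ: add q8.
No new states can be added; the closed set is {q0, q3, q4, q6, q7, q8, q9}.

{q0, q3, q4, q6, q7, q8, q9}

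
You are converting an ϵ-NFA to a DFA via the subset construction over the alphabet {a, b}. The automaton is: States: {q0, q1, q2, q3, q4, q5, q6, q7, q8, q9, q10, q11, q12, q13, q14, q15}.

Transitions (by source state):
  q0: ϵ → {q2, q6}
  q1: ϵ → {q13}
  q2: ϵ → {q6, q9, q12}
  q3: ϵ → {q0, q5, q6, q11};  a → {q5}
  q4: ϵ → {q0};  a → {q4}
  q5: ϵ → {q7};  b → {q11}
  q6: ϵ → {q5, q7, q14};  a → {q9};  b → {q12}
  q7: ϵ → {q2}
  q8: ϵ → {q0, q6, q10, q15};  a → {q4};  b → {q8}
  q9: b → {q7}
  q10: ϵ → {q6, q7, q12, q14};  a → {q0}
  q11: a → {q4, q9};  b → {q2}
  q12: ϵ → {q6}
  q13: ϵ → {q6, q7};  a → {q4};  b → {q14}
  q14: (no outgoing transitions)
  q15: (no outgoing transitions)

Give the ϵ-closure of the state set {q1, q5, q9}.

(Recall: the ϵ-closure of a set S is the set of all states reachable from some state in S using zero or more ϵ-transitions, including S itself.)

{q1, q2, q5, q6, q7, q9, q12, q13, q14}

Start with {q1, q5, q9}.
From q1 via ϵ: add q13.
From q5 via ϵ: add q7.
From q7 via ϵ: add q2.
From q13 via ϵ: add q6.
From q2 via ϵ: add q12.
From q6 via ϵ: add q14.
No new states can be added; the closed set is {q1, q2, q5, q6, q7, q9, q12, q13, q14}.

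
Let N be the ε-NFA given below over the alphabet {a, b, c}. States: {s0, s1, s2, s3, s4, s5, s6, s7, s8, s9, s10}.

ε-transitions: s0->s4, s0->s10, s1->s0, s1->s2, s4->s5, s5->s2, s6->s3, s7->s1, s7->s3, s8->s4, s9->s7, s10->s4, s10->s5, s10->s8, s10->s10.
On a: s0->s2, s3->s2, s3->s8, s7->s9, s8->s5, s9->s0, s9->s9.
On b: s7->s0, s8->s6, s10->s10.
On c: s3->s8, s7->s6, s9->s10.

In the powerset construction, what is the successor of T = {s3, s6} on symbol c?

s3 on c → {s8}.
No c-transition from s6.
Union after reading c: {s8}.
Now take the ε-closure:
From s8 via ε: add s4.
From s4 via ε: add s5.
From s5 via ε: add s2.
No new states can be added; the closed set is {s2, s4, s5, s8}.

{s2, s4, s5, s8}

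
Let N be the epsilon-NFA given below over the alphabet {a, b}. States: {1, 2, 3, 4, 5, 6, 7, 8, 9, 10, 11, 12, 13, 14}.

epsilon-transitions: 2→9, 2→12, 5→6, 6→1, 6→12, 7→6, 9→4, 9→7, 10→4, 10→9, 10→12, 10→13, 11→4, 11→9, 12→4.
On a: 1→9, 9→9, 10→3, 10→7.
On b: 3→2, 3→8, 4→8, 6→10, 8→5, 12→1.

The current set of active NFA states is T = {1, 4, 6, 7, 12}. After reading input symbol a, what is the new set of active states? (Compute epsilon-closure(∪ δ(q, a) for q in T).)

{1, 4, 6, 7, 9, 12}

1 on a → {9}.
No a-transition from 4, 6, 7, 12.
Union after reading a: {9}.
Now take the epsilon-closure:
From 9 via epsilon: add 4, 7.
From 7 via epsilon: add 6.
From 6 via epsilon: add 1, 12.
No new states can be added; the closed set is {1, 4, 6, 7, 9, 12}.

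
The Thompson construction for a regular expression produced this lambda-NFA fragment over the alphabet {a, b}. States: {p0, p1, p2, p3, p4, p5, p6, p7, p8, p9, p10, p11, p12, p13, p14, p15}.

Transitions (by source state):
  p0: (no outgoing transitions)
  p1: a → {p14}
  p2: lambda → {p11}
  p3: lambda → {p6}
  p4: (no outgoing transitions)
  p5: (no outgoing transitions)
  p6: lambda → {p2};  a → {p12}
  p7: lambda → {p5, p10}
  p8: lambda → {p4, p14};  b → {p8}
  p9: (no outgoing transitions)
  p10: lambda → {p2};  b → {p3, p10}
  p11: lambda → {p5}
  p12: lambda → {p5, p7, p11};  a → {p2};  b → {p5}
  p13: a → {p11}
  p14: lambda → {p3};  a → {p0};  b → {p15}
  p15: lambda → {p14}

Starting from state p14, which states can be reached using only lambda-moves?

Start with {p14}.
From p14 via lambda: add p3.
From p3 via lambda: add p6.
From p6 via lambda: add p2.
From p2 via lambda: add p11.
From p11 via lambda: add p5.
No new states can be added; the closed set is {p2, p3, p5, p6, p11, p14}.

{p2, p3, p5, p6, p11, p14}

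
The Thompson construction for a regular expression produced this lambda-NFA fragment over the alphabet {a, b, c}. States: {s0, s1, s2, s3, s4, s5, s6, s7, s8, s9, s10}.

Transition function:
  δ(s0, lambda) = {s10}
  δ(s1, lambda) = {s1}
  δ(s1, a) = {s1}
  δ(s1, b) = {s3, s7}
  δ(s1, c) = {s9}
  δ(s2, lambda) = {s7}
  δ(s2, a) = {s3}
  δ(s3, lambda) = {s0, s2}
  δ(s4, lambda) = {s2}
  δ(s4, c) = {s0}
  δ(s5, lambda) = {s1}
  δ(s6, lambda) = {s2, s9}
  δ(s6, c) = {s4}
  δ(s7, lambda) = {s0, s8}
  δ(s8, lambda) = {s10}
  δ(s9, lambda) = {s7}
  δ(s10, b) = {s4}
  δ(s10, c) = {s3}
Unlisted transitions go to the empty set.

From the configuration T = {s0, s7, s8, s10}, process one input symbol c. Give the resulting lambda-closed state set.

s10 on c → {s3}.
No c-transition from s0, s7, s8.
Union after reading c: {s3}.
Now take the lambda-closure:
From s3 via lambda: add s0, s2.
From s0 via lambda: add s10.
From s2 via lambda: add s7.
From s7 via lambda: add s8.
No new states can be added; the closed set is {s0, s2, s3, s7, s8, s10}.

{s0, s2, s3, s7, s8, s10}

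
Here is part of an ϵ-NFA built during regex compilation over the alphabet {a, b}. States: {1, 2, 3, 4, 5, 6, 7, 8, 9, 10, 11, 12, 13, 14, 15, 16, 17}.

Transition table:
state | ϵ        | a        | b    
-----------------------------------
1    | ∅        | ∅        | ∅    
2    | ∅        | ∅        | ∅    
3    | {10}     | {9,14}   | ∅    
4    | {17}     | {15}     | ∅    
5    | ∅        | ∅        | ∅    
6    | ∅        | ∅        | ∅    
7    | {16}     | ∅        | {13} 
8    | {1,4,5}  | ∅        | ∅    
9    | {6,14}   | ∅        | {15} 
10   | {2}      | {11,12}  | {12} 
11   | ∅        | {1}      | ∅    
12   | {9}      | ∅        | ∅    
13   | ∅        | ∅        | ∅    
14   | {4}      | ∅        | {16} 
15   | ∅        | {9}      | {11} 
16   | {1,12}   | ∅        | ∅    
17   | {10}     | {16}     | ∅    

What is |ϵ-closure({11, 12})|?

Start with {11, 12}.
From 12 via ϵ: add 9.
From 9 via ϵ: add 6, 14.
From 14 via ϵ: add 4.
From 4 via ϵ: add 17.
From 17 via ϵ: add 10.
From 10 via ϵ: add 2.
ϵ-closure = {2, 4, 6, 9, 10, 11, 12, 14, 17}, which has 9 states.

9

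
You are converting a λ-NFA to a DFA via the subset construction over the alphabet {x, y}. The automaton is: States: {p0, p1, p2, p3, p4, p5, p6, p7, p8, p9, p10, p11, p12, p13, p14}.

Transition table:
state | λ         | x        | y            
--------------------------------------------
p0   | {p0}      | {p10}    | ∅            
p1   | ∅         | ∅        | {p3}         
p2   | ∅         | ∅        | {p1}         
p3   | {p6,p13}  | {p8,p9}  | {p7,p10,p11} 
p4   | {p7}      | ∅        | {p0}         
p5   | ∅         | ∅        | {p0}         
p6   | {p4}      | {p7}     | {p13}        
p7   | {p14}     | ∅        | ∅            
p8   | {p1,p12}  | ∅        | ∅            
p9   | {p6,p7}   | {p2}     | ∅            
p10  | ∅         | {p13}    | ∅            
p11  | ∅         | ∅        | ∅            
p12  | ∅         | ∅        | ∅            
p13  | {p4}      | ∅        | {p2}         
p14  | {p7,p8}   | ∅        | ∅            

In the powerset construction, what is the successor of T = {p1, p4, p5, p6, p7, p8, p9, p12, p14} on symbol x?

p6 on x → {p7}.
p9 on x → {p2}.
No x-transition from p1, p4, p5, p7, p8, p12, p14.
Union after reading x: {p2, p7}.
Now take the λ-closure:
From p7 via λ: add p14.
From p14 via λ: add p8.
From p8 via λ: add p1, p12.
No new states can be added; the closed set is {p1, p2, p7, p8, p12, p14}.

{p1, p2, p7, p8, p12, p14}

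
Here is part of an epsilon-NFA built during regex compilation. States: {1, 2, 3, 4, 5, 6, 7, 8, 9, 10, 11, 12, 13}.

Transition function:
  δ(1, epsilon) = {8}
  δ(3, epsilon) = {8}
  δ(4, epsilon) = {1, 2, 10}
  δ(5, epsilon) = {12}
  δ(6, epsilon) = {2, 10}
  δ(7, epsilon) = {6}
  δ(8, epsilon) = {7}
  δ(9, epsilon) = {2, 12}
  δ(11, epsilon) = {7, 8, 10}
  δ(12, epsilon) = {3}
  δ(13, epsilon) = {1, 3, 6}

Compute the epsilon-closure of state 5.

{2, 3, 5, 6, 7, 8, 10, 12}

Start with {5}.
From 5 via epsilon: add 12.
From 12 via epsilon: add 3.
From 3 via epsilon: add 8.
From 8 via epsilon: add 7.
From 7 via epsilon: add 6.
From 6 via epsilon: add 2, 10.
No new states can be added; the closed set is {2, 3, 5, 6, 7, 8, 10, 12}.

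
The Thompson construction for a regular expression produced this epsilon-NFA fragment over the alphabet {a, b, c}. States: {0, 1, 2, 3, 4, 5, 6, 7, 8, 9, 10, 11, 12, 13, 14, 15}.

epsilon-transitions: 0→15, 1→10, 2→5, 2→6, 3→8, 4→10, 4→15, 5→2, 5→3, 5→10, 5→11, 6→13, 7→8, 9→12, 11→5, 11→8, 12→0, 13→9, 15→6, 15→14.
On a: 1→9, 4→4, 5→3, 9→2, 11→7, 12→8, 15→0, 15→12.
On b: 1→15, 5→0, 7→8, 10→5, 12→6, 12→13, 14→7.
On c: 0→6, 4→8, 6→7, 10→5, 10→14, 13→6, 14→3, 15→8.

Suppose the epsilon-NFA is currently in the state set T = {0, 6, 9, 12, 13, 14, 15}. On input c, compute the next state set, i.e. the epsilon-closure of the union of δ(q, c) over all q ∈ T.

{0, 3, 6, 7, 8, 9, 12, 13, 14, 15}

0 on c → {6}.
6 on c → {7}.
13 on c → {6}.
14 on c → {3}.
15 on c → {8}.
No c-transition from 9, 12.
Union after reading c: {3, 6, 7, 8}.
Now take the epsilon-closure:
From 6 via epsilon: add 13.
From 13 via epsilon: add 9.
From 9 via epsilon: add 12.
From 12 via epsilon: add 0.
From 0 via epsilon: add 15.
From 15 via epsilon: add 14.
No new states can be added; the closed set is {0, 3, 6, 7, 8, 9, 12, 13, 14, 15}.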